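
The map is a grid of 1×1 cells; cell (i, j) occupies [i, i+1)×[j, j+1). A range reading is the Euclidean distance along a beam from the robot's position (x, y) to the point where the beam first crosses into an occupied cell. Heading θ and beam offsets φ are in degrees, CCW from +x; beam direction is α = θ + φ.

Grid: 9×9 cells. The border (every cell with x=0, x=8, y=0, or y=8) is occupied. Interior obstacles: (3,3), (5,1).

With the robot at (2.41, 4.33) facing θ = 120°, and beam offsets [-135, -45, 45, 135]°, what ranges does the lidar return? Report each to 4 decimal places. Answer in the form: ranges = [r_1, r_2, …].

beam 1: φ=-135°, α=345°
  dir = (cos 345°, sin 345°) = (0.9659, -0.2588); from cell (2,4)
  next x-line at t=0.6108, next y-line at t=1.2750; Δt_x=1.0353, Δt_y=3.8637
    x: enter (3,4) at t=0.6108
    y: enter (3,3) at t=1.2750 ← occupied
  → r_1 = 1.2750
beam 2: φ=-45°, α=75°
  dir = (cos 75°, sin 75°) = (0.2588, 0.9659); from cell (2,4)
  next x-line at t=2.2796, next y-line at t=0.6936; Δt_x=3.8637, Δt_y=1.0353
    y: enter (2,5) at t=0.6936
    y: enter (2,6) at t=1.7289
    x: enter (3,6) at t=2.2796
    y: enter (3,7) at t=2.7642
    y: enter (3,8) at t=3.7995 ← occupied
  → r_2 = 3.7995
beam 3: φ=45°, α=165°
  dir = (cos 165°, sin 165°) = (-0.9659, 0.2588); from cell (2,4)
  next x-line at t=0.4245, next y-line at t=2.5887; Δt_x=1.0353, Δt_y=3.8637
    x: enter (1,4) at t=0.4245
    x: enter (0,4) at t=1.4597 ← occupied
  → r_3 = 1.4597
beam 4: φ=135°, α=255°
  dir = (cos 255°, sin 255°) = (-0.2588, -0.9659); from cell (2,4)
  next x-line at t=1.5841, next y-line at t=0.3416; Δt_x=3.8637, Δt_y=1.0353
    y: enter (2,3) at t=0.3416
    y: enter (2,2) at t=1.3769
    x: enter (1,2) at t=1.5841
    y: enter (1,1) at t=2.4122
    y: enter (1,0) at t=3.4475 ← occupied
  → r_4 = 3.4475

ranges = [1.2750, 3.7995, 1.4597, 3.4475]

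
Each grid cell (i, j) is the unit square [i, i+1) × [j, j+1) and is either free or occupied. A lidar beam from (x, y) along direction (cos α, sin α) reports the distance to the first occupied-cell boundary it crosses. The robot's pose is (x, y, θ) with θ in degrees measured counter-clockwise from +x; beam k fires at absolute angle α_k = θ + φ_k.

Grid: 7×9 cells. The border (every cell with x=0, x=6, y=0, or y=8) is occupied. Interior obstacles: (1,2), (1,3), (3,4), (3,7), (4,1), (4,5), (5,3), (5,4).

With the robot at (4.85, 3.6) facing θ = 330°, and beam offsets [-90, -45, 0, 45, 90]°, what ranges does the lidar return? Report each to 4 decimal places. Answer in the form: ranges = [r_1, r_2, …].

beam 1: φ=-90°, α=240°
  d=(-0.5000,-0.8660)  start (4,3)  tX=1.7000 tY=0.6928  stride 1/|dx|=2.0000 1/|dy|=1.1547
    cross y-line → (4,2), t=0.6928
    cross x-line → (3,2), t=1.7000
    cross y-line → (3,1), t=1.8475
    cross y-line → (3,0), t=3.0022 (wall)
  → r_1 = 3.0022
beam 2: φ=-45°, α=285°
  d=(0.2588,-0.9659)  start (4,3)  tX=0.5796 tY=0.6212  stride 1/|dx|=3.8637 1/|dy|=1.0353
    cross x-line → (5,3), t=0.5796 (wall)
  → r_2 = 0.5796
beam 3: φ=0°, α=330°
  d=(0.8660,-0.5000)  start (4,3)  tX=0.1732 tY=1.2000  stride 1/|dx|=1.1547 1/|dy|=2.0000
    cross x-line → (5,3), t=0.1732 (wall)
  → r_3 = 0.1732
beam 4: φ=45°, α=15°
  d=(0.9659,0.2588)  start (4,3)  tX=0.1553 tY=1.5455  stride 1/|dx|=1.0353 1/|dy|=3.8637
    cross x-line → (5,3), t=0.1553 (wall)
  → r_4 = 0.1553
beam 5: φ=90°, α=60°
  d=(0.5000,0.8660)  start (4,3)  tX=0.3000 tY=0.4619  stride 1/|dx|=2.0000 1/|dy|=1.1547
    cross x-line → (5,3), t=0.3000 (wall)
  → r_5 = 0.3000

ranges = [3.0022, 0.5796, 0.1732, 0.1553, 0.3000]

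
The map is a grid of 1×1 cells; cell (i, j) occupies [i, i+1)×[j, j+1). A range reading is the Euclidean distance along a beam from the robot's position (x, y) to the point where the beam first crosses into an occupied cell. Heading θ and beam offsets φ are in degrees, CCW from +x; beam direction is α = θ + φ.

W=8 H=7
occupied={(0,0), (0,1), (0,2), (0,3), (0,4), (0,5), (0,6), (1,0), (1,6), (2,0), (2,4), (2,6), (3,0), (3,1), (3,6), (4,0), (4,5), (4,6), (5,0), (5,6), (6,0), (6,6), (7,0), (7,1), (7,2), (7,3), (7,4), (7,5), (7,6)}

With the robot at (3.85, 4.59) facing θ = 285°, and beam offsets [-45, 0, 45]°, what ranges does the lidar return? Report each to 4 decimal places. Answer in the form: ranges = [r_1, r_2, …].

beam 1: φ=-45°, α=240°
  direction (-0.5000, -0.8660); cell (3,4); t to first gridline: x 1.7000, y 0.6813 (then +2.0000 / +1.1547)
    (3,3) via y @ 0.6813
    (2,3) via x @ 1.7000
    (2,2) via y @ 1.8360
    (2,1) via y @ 2.9907
    (1,1) via x @ 3.7000
    (1,0) via y @ 4.1454  # hit
  → r_1 = 4.1454
beam 2: φ=0°, α=285°
  direction (0.2588, -0.9659); cell (3,4); t to first gridline: x 0.5796, y 0.6108 (then +3.8637 / +1.0353)
    (4,4) via x @ 0.5796
    (4,3) via y @ 0.6108
    (4,2) via y @ 1.6461
    (4,1) via y @ 2.6814
    (4,0) via y @ 3.7166  # hit
  → r_2 = 3.7166
beam 3: φ=45°, α=330°
  direction (0.8660, -0.5000); cell (3,4); t to first gridline: x 0.1732, y 1.1800 (then +1.1547 / +2.0000)
    (4,4) via x @ 0.1732
    (4,3) via y @ 1.1800
    (5,3) via x @ 1.3279
    (6,3) via x @ 2.4826
    (6,2) via y @ 3.1800
    (7,2) via x @ 3.6373  # hit
  → r_3 = 3.6373

ranges = [4.1454, 3.7166, 3.6373]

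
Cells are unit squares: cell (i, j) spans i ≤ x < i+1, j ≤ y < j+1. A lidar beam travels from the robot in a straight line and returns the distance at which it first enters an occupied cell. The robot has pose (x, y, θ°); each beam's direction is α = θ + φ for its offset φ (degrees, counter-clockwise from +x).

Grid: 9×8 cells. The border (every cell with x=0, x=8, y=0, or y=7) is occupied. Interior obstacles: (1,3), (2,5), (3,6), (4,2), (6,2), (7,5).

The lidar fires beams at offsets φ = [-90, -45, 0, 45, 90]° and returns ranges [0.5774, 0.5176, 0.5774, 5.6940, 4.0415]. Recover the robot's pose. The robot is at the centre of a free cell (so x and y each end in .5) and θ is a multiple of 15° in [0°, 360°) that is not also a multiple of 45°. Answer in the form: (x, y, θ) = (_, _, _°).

(x, y, θ) = (4.5, 6.5, 210°)

Candidates: 36 free-cell centres × 16 headings = 576 poses. Raycast each; keep the one whose scan matches to 4 dp.
  (2.5, 4.5, 75°): beam 1 = 5.6940 ≠ 0.5774 ✗
  (2.5, 6.5, 330°): beam 4 = 0.5176 ≠ 5.6940 ✗
  (1.5, 2.5, 165°): beam 1 = 0.5176 ≠ 0.5774 ✗
  (5.5, 1.5, 30°): beam 2 = 1.9319 ≠ 0.5176 ✗
  (6.5, 1.5, 285°): beam 1 = 1.9319 ≠ 0.5774 ✗
  …
  (4.5, 6.5, 210°): r_1=0.5774, r_2=0.5176, r_3=0.5774, r_4=5.6940, r_5=4.0415 — all match ✓
Unique over the lattice → pose = (4.5, 6.5, 210°).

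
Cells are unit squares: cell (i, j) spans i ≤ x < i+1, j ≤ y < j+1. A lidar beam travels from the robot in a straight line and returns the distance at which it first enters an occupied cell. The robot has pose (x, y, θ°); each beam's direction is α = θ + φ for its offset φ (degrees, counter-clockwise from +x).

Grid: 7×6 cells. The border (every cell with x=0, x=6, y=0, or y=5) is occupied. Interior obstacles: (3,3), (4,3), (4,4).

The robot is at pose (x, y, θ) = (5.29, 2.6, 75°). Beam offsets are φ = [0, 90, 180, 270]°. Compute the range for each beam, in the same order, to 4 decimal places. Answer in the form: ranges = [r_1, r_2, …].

beam 1: φ=0°, α=75°
  cosα=0.2588 sinα=0.9659 | (5,2) | tMaxX 2.7432 tMaxY 0.4141 | tΔX 3.8637 tΔY 1.0353
    t=0.4141 [y] (5,3)
    t=1.4494 [y] (5,4)
    t=2.4847 [y] (5,5) — stop
  → r_1 = 2.4847
beam 2: φ=90°, α=165°
  cosα=-0.9659 sinα=0.2588 | (5,2) | tMaxX 0.3002 tMaxY 1.5455 | tΔX 1.0353 tΔY 3.8637
    t=0.3002 [x] (4,2)
    t=1.3355 [x] (3,2)
    t=1.5455 [y] (3,3) — stop
  → r_2 = 1.5455
beam 3: φ=180°, α=255°
  cosα=-0.2588 sinα=-0.9659 | (5,2) | tMaxX 1.1205 tMaxY 0.6212 | tΔX 3.8637 tΔY 1.0353
    t=0.6212 [y] (5,1)
    t=1.1205 [x] (4,1)
    t=1.6564 [y] (4,0) — stop
  → r_3 = 1.6564
beam 4: φ=270°, α=345°
  cosα=0.9659 sinα=-0.2588 | (5,2) | tMaxX 0.7350 tMaxY 2.3182 | tΔX 1.0353 tΔY 3.8637
    t=0.7350 [x] (6,2) — stop
  → r_4 = 0.7350

ranges = [2.4847, 1.5455, 1.6564, 0.7350]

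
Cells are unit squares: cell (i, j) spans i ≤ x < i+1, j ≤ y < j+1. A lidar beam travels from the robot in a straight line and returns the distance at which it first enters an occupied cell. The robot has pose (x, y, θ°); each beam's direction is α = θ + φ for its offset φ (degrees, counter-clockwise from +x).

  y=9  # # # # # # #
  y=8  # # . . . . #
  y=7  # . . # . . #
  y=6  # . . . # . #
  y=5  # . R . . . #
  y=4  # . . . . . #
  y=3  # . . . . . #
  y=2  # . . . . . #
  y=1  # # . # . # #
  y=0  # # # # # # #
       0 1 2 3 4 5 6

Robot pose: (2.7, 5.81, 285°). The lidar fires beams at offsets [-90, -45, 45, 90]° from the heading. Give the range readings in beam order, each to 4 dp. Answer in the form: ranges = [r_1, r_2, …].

ranges = [1.7600, 3.4000, 3.8105, 1.3459]

beam 1: φ=-90°, α=195°
  direction (-0.9659, -0.2588); cell (2,5); t to first gridline: x 0.7247, y 3.1296 (then +1.0353 / +3.8637)
    (1,5) via x @ 0.7247
    (0,5) via x @ 1.7600  # hit
  → r_1 = 1.7600
beam 2: φ=-45°, α=240°
  direction (-0.5000, -0.8660); cell (2,5); t to first gridline: x 1.4000, y 0.9353 (then +2.0000 / +1.1547)
    (2,4) via y @ 0.9353
    (1,4) via x @ 1.4000
    (1,3) via y @ 2.0900
    (1,2) via y @ 3.2447
    (0,2) via x @ 3.4000  # hit
  → r_2 = 3.4000
beam 3: φ=45°, α=330°
  direction (0.8660, -0.5000); cell (2,5); t to first gridline: x 0.3464, y 1.6200 (then +1.1547 / +2.0000)
    (3,5) via x @ 0.3464
    (4,5) via x @ 1.5011
    (4,4) via y @ 1.6200
    (5,4) via x @ 2.6558
    (5,3) via y @ 3.6200
    (6,3) via x @ 3.8105  # hit
  → r_3 = 3.8105
beam 4: φ=90°, α=15°
  direction (0.9659, 0.2588); cell (2,5); t to first gridline: x 0.3106, y 0.7341 (then +1.0353 / +3.8637)
    (3,5) via x @ 0.3106
    (3,6) via y @ 0.7341
    (4,6) via x @ 1.3459  # hit
  → r_4 = 1.3459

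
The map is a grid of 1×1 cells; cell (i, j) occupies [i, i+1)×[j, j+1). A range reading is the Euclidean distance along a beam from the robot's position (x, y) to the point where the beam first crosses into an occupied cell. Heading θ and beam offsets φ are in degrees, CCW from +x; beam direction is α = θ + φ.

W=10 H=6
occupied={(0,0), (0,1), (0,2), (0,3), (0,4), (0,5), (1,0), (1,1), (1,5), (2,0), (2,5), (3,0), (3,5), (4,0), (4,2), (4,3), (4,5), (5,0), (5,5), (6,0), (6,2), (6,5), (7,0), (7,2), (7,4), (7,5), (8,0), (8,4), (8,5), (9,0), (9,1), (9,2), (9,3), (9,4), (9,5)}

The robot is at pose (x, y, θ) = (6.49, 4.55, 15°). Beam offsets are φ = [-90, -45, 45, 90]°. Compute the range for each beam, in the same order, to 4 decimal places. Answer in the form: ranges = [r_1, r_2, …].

beam 1: φ=-90°, α=285°
  d=(0.2588,-0.9659)  start (6,4)  tX=1.9705 tY=0.5694  stride 1/|dx|=3.8637 1/|dy|=1.0353
    cross y-line → (6,3), t=0.5694
    cross y-line → (6,2), t=1.6047 (wall)
  → r_1 = 1.6047
beam 2: φ=-45°, α=330°
  d=(0.8660,-0.5000)  start (6,4)  tX=0.5889 tY=1.1000  stride 1/|dx|=1.1547 1/|dy|=2.0000
    cross x-line → (7,4), t=0.5889 (wall)
  → r_2 = 0.5889
beam 3: φ=45°, α=60°
  d=(0.5000,0.8660)  start (6,4)  tX=1.0200 tY=0.5196  stride 1/|dx|=2.0000 1/|dy|=1.1547
    cross y-line → (6,5), t=0.5196 (wall)
  → r_3 = 0.5196
beam 4: φ=90°, α=105°
  d=(-0.2588,0.9659)  start (6,4)  tX=1.8932 tY=0.4659  stride 1/|dx|=3.8637 1/|dy|=1.0353
    cross y-line → (6,5), t=0.4659 (wall)
  → r_4 = 0.4659

ranges = [1.6047, 0.5889, 0.5196, 0.4659]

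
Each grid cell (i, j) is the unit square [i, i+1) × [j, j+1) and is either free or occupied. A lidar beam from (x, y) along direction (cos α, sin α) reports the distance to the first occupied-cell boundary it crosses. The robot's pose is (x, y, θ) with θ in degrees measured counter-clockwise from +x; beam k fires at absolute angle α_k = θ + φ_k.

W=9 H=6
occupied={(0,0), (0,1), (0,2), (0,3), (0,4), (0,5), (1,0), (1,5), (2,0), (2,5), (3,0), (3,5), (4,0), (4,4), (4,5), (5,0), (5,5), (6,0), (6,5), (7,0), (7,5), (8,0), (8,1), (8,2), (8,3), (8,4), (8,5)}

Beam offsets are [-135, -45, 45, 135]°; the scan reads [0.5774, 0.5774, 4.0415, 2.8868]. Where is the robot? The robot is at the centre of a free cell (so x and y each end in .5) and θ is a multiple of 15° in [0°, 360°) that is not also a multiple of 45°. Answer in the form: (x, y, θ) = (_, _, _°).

Candidates: 27 free-cell centres × 16 headings = 432 poses. Raycast each; keep the one whose scan matches to 4 dp.
  (5.5, 4.5, 120°): beam 1 = 2.5882 ≠ 0.5774 ✗
  (1.5, 2.5, 300°): beam 1 = 0.5176 ≠ 0.5774 ✗
  (7.5, 3.5, 150°): beam 1 = 0.5176 ≠ 0.5774 ✗
  (5.5, 3.5, 195°): beam 1 = 1.7321 ≠ 0.5774 ✗
  …
  (5.5, 4.5, 195°): r_1=0.5774, r_2=0.5774, r_3=4.0415, r_4=2.8868 — all match ✓
Only this pose fits every beam.

(x, y, θ) = (5.5, 4.5, 195°)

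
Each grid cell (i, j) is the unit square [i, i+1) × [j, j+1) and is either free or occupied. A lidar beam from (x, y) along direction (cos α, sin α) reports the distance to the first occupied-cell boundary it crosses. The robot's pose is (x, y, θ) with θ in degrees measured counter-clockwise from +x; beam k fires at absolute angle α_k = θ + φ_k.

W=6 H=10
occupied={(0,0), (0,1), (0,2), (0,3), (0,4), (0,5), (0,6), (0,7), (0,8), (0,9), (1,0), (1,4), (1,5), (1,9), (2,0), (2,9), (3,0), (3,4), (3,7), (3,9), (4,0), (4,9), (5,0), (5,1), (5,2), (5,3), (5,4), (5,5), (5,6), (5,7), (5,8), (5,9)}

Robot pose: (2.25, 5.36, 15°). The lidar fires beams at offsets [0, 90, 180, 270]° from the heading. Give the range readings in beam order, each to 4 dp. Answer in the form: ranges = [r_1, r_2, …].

ranges = [2.8470, 3.7684, 0.2588, 4.5138]

beam 1: φ=0°, α=15°
  cosα=0.9659 sinα=0.2588 | (2,5) | tMaxX 0.7765 tMaxY 2.4728 | tΔX 1.0353 tΔY 3.8637
    t=0.7765 [x] (3,5)
    t=1.8117 [x] (4,5)
    t=2.4728 [y] (4,6)
    t=2.8470 [x] (5,6) — stop
  → r_1 = 2.8470
beam 2: φ=90°, α=105°
  cosα=-0.2588 sinα=0.9659 | (2,5) | tMaxX 0.9659 tMaxY 0.6626 | tΔX 3.8637 tΔY 1.0353
    t=0.6626 [y] (2,6)
    t=0.9659 [x] (1,6)
    t=1.6979 [y] (1,7)
    t=2.7331 [y] (1,8)
    t=3.7684 [y] (1,9) — stop
  → r_2 = 3.7684
beam 3: φ=180°, α=195°
  cosα=-0.9659 sinα=-0.2588 | (2,5) | tMaxX 0.2588 tMaxY 1.3909 | tΔX 1.0353 tΔY 3.8637
    t=0.2588 [x] (1,5) — stop
  → r_3 = 0.2588
beam 4: φ=270°, α=285°
  cosα=0.2588 sinα=-0.9659 | (2,5) | tMaxX 2.8978 tMaxY 0.3727 | tΔX 3.8637 tΔY 1.0353
    t=0.3727 [y] (2,4)
    t=1.4080 [y] (2,3)
    t=2.4433 [y] (2,2)
    t=2.8978 [x] (3,2)
    t=3.4785 [y] (3,1)
    t=4.5138 [y] (3,0) — stop
  → r_4 = 4.5138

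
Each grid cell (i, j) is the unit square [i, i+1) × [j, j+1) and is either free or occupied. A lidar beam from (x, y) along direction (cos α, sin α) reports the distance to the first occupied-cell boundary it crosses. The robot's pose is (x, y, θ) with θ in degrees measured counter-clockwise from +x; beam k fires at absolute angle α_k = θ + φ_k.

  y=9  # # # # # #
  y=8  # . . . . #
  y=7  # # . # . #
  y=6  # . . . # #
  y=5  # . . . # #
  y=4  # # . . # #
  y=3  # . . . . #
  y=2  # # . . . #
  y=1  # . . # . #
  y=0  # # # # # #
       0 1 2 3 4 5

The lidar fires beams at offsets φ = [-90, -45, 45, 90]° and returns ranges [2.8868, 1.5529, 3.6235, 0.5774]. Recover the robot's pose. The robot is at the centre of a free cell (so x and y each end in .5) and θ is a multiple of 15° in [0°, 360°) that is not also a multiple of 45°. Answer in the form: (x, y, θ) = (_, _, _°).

Enumerate (i+0.5, j+0.5, θ) over the 24 free cells and 16 admissible headings. For each, cast all 4 beams and compare to the given ranges.
  (1.5, 1.5, 30°): beam 1 = 0.5774 ≠ 2.8868 ✗
  (3.5, 5.5, 105°): beam 1 = 0.5176 ≠ 2.8868 ✗
  (3.5, 8.5, 285°): beam 1 = 1.9319 ≠ 2.8868 ✗
  (2.5, 1.5, 195°): beam 1 = 2.5882 ≠ 2.8868 ✗
  …
  (3.5, 4.5, 240°): r_1=2.8868, r_2=1.5529, r_3=3.6235, r_4=0.5774 — all match ✓
Unique over the lattice → pose = (3.5, 4.5, 240°).

(x, y, θ) = (3.5, 4.5, 240°)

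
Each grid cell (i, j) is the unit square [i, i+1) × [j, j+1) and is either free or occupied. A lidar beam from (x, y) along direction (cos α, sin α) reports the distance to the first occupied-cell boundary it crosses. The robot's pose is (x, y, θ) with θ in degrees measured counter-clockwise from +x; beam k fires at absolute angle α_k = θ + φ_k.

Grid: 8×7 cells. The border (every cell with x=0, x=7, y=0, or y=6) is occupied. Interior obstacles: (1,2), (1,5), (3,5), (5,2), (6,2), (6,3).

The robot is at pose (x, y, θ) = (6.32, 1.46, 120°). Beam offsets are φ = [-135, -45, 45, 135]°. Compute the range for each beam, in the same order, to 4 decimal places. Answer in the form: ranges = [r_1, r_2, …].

beam 1: φ=-135°, α=345°
  dir = (cos 345°, sin 345°) = (0.9659, -0.2588); from cell (6,1)
  next x-line at t=0.7040, next y-line at t=1.7773; Δt_x=1.0353, Δt_y=3.8637
    x: enter (7,1) at t=0.7040 ← occupied
  → r_1 = 0.7040
beam 2: φ=-45°, α=75°
  dir = (cos 75°, sin 75°) = (0.2588, 0.9659); from cell (6,1)
  next x-line at t=2.6273, next y-line at t=0.5590; Δt_x=3.8637, Δt_y=1.0353
    y: enter (6,2) at t=0.5590 ← occupied
  → r_2 = 0.5590
beam 3: φ=45°, α=165°
  dir = (cos 165°, sin 165°) = (-0.9659, 0.2588); from cell (6,1)
  next x-line at t=0.3313, next y-line at t=2.0864; Δt_x=1.0353, Δt_y=3.8637
    x: enter (5,1) at t=0.3313
    x: enter (4,1) at t=1.3666
    y: enter (4,2) at t=2.0864
    x: enter (3,2) at t=2.4018
    x: enter (2,2) at t=3.4371
    x: enter (1,2) at t=4.4724 ← occupied
  → r_3 = 4.4724
beam 4: φ=135°, α=255°
  dir = (cos 255°, sin 255°) = (-0.2588, -0.9659); from cell (6,1)
  next x-line at t=1.2364, next y-line at t=0.4762; Δt_x=3.8637, Δt_y=1.0353
    y: enter (6,0) at t=0.4762 ← occupied
  → r_4 = 0.4762

ranges = [0.7040, 0.5590, 4.4724, 0.4762]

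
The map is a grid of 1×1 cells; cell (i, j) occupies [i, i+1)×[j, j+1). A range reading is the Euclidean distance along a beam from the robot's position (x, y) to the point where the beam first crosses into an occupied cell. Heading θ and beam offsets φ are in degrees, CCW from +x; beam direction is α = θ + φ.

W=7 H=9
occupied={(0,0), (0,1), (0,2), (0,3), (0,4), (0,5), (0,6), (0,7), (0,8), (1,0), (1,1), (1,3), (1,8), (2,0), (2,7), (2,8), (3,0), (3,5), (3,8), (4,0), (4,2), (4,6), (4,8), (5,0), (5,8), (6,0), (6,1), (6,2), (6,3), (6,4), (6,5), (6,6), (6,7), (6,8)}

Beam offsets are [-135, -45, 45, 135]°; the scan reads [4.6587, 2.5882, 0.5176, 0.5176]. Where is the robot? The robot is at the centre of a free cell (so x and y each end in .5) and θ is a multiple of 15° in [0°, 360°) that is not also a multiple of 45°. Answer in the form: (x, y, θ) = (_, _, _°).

(x, y, θ) = (1.5, 4.5, 120°)

Enumerate (i+0.5, j+0.5, θ) over the 29 free cells and 16 admissible headings. For each, cast all 4 beams and compare to the given ranges.
  (2.5, 3.5, 345°): beam 1 = 0.5774 ≠ 4.6587 ✗
  (3.5, 3.5, 255°): beam 1 = 5.0000 ≠ 4.6587 ✗
  (1.5, 2.5, 240°): beam 1 = 0.5176 ≠ 4.6587 ✗
  (4.5, 4.5, 60°): beam 1 = 1.5529 ≠ 4.6587 ✗
  …
  (1.5, 4.5, 120°): r_1=4.6587, r_2=2.5882, r_3=0.5176, r_4=0.5176 — all match ✓
No second candidate reproduces the full scan.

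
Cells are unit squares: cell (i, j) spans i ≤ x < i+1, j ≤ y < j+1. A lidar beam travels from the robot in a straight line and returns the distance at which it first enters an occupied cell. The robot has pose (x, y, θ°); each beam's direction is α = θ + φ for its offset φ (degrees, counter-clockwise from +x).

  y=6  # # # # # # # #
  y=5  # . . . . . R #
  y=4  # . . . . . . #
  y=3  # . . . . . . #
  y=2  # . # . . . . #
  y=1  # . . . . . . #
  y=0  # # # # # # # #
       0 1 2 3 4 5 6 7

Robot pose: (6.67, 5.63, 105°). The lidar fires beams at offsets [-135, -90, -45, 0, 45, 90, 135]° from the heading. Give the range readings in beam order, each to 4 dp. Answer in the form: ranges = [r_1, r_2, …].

beam 1: φ=-135°, α=330°
  cosα=0.8660 sinα=-0.5000 | (6,5) | tMaxX 0.3811 tMaxY 1.2600 | tΔX 1.1547 tΔY 2.0000
    t=0.3811 [x] (7,5) — stop
  → r_1 = 0.3811
beam 2: φ=-90°, α=15°
  cosα=0.9659 sinα=0.2588 | (6,5) | tMaxX 0.3416 tMaxY 1.4296 | tΔX 1.0353 tΔY 3.8637
    t=0.3416 [x] (7,5) — stop
  → r_2 = 0.3416
beam 3: φ=-45°, α=60°
  cosα=0.5000 sinα=0.8660 | (6,5) | tMaxX 0.6600 tMaxY 0.4272 | tΔX 2.0000 tΔY 1.1547
    t=0.4272 [y] (6,6) — stop
  → r_3 = 0.4272
beam 4: φ=0°, α=105°
  cosα=-0.2588 sinα=0.9659 | (6,5) | tMaxX 2.5887 tMaxY 0.3831 | tΔX 3.8637 tΔY 1.0353
    t=0.3831 [y] (6,6) — stop
  → r_4 = 0.3831
beam 5: φ=45°, α=150°
  cosα=-0.8660 sinα=0.5000 | (6,5) | tMaxX 0.7736 tMaxY 0.7400 | tΔX 1.1547 tΔY 2.0000
    t=0.7400 [y] (6,6) — stop
  → r_5 = 0.7400
beam 6: φ=90°, α=195°
  cosα=-0.9659 sinα=-0.2588 | (6,5) | tMaxX 0.6936 tMaxY 2.4341 | tΔX 1.0353 tΔY 3.8637
    t=0.6936 [x] (5,5)
    t=1.7289 [x] (4,5)
    t=2.4341 [y] (4,4)
    t=2.7642 [x] (3,4)
    t=3.7995 [x] (2,4)
    t=4.8347 [x] (1,4)
    t=5.8700 [x] (0,4) — stop
  → r_6 = 5.8700
beam 7: φ=135°, α=240°
  cosα=-0.5000 sinα=-0.8660 | (6,5) | tMaxX 1.3400 tMaxY 0.7275 | tΔX 2.0000 tΔY 1.1547
    t=0.7275 [y] (6,4)
    t=1.3400 [x] (5,4)
    t=1.8822 [y] (5,3)
    t=3.0369 [y] (5,2)
    t=3.3400 [x] (4,2)
    t=4.1916 [y] (4,1)
    t=5.3400 [x] (3,1)
    t=5.3463 [y] (3,0) — stop
  → r_7 = 5.3463

ranges = [0.3811, 0.3416, 0.4272, 0.3831, 0.7400, 5.8700, 5.3463]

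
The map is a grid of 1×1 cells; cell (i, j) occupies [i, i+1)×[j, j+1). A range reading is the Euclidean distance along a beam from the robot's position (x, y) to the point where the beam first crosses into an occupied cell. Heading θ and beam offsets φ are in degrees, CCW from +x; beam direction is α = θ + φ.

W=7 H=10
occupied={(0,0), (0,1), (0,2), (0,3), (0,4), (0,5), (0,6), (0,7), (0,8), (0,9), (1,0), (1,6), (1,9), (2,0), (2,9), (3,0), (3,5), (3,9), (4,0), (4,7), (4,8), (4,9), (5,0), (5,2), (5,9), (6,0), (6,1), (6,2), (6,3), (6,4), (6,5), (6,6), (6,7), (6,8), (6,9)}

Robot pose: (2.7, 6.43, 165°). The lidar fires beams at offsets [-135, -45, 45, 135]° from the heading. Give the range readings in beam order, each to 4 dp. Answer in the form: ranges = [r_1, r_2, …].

ranges = [1.5011, 2.9676, 0.8083, 0.6000]

beam 1: φ=-135°, α=30°
  dir = (cos 30°, sin 30°) = (0.8660, 0.5000); from cell (2,6)
  next x-line at t=0.3464, next y-line at t=1.1400; Δt_x=1.1547, Δt_y=2.0000
    x: enter (3,6) at t=0.3464
    y: enter (3,7) at t=1.1400
    x: enter (4,7) at t=1.5011 ← occupied
  → r_1 = 1.5011
beam 2: φ=-45°, α=120°
  dir = (cos 120°, sin 120°) = (-0.5000, 0.8660); from cell (2,6)
  next x-line at t=1.4000, next y-line at t=0.6582; Δt_x=2.0000, Δt_y=1.1547
    y: enter (2,7) at t=0.6582
    x: enter (1,7) at t=1.4000
    y: enter (1,8) at t=1.8129
    y: enter (1,9) at t=2.9676 ← occupied
  → r_2 = 2.9676
beam 3: φ=45°, α=210°
  dir = (cos 210°, sin 210°) = (-0.8660, -0.5000); from cell (2,6)
  next x-line at t=0.8083, next y-line at t=0.8600; Δt_x=1.1547, Δt_y=2.0000
    x: enter (1,6) at t=0.8083 ← occupied
  → r_3 = 0.8083
beam 4: φ=135°, α=300°
  dir = (cos 300°, sin 300°) = (0.5000, -0.8660); from cell (2,6)
  next x-line at t=0.6000, next y-line at t=0.4965; Δt_x=2.0000, Δt_y=1.1547
    y: enter (2,5) at t=0.4965
    x: enter (3,5) at t=0.6000 ← occupied
  → r_4 = 0.6000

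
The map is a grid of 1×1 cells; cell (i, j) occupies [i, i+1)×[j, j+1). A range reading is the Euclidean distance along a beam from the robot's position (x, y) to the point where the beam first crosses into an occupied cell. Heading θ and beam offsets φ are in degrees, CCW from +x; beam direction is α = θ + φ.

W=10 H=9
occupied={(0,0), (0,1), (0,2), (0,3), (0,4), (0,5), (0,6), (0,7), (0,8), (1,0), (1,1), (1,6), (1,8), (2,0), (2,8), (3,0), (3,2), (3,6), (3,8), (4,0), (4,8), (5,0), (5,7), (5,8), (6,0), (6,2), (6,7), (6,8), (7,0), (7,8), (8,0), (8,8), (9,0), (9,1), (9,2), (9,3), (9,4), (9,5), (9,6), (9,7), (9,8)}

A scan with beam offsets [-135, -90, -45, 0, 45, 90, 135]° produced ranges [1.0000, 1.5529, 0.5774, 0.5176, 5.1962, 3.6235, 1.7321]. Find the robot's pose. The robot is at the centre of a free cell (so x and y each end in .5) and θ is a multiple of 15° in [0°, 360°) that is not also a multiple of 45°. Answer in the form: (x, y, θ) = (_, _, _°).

Enumerate (i+0.5, j+0.5, θ) over the 49 free cells and 16 admissible headings. For each, cast all 7 beams and compare to the given ranges.
  (2.5, 5.5, 285°): beam 3 = 3.0000 ≠ 0.5774 ✗
  (7.5, 2.5, 240°): beam 1 = 4.6587 ≠ 1.0000 ✗
  (2.5, 6.5, 330°): beam 1 = 0.5176 ≠ 1.0000 ✗
  (4.5, 4.5, 120°): beam 1 = 4.6587 ≠ 1.0000 ✗
  (6.5, 4.5, 30°): beam 1 = 1.5529 ≠ 1.0000 ✗
  …
  (2.5, 2.5, 15°): r_1=1.0000, r_2=1.5529, r_3=0.5774, r_4=0.5176, r_5=5.1962, r_6=3.6235, r_7=1.7321 — all match ✓
Only this pose fits every beam.

(x, y, θ) = (2.5, 2.5, 15°)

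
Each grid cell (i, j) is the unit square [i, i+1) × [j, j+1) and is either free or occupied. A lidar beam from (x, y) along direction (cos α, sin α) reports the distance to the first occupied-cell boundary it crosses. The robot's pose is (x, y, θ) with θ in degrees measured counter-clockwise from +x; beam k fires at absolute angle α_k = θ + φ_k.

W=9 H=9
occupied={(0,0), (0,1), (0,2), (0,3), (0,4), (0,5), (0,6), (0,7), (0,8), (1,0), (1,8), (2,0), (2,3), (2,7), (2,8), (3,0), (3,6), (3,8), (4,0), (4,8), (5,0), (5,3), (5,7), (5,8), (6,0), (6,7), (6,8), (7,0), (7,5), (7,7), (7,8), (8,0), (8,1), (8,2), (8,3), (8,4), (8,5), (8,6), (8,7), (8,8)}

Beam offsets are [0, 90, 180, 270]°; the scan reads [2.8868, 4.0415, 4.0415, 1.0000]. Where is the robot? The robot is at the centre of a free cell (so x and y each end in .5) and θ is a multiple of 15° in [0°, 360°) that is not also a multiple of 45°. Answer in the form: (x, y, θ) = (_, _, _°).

(x, y, θ) = (4.5, 4.5, 60°)

Candidates: 41 free-cell centres × 16 headings = 656 poses. Raycast each; keep the one whose scan matches to 4 dp.
  (1.5, 6.5, 345°): beam 1 = 1.5529 ≠ 2.8868 ✗
  (4.5, 3.5, 15°): beam 1 = 0.5176 ≠ 2.8868 ✗
  (7.5, 4.5, 210°): beam 1 = 1.7321 ≠ 2.8868 ✗
  (2.5, 5.5, 345°): beam 1 = 5.6940 ≠ 2.8868 ✗
  …
  (4.5, 4.5, 60°): r_1=2.8868, r_2=4.0415, r_3=4.0415, r_4=1.0000 — all match ✓
Only this pose fits every beam.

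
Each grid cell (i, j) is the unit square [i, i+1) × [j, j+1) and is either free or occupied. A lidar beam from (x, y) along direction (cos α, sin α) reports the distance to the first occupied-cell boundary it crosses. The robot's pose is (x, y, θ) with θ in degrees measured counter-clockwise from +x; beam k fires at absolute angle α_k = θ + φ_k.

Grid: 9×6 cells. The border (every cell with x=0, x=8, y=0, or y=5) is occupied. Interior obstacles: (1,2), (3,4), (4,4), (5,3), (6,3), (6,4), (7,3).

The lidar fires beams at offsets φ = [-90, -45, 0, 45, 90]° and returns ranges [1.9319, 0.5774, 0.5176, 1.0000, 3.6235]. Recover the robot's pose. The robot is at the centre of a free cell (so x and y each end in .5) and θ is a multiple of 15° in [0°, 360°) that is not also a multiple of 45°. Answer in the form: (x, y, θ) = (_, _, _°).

Enumerate (i+0.5, j+0.5, θ) over the 21 free cells and 16 admissible headings. For each, cast all 5 beams and compare to the given ranges.
  (4.5, 2.5, 60°): beam 1 = 3.0000 ≠ 1.9319 ✗
  (2.5, 1.5, 300°): beam 1 = 1.0000 ≠ 1.9319 ✗
  (6.5, 1.5, 120°): beam 1 = 1.7321 ≠ 1.9319 ✗
  …
  (4.5, 1.5, 285°): r_1=1.9319, r_2=0.5774, r_3=0.5176, r_4=1.0000, r_5=3.6235 — all match ✓
No second candidate reproduces the full scan.

(x, y, θ) = (4.5, 1.5, 285°)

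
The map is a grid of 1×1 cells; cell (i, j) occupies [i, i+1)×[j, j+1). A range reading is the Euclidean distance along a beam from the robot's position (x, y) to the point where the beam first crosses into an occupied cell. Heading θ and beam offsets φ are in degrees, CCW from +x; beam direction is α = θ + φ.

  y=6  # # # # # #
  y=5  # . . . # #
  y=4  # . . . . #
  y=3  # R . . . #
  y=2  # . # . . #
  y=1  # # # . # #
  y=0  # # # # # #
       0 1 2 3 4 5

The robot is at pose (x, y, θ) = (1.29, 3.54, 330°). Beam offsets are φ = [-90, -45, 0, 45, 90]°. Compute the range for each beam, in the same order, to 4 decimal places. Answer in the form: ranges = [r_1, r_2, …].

beam 1: φ=-90°, α=240°
  dir = (cos 240°, sin 240°) = (-0.5000, -0.8660); from cell (1,3)
  next x-line at t=0.5800, next y-line at t=0.6235; Δt_x=2.0000, Δt_y=1.1547
    x: enter (0,3) at t=0.5800 ← occupied
  → r_1 = 0.5800
beam 2: φ=-45°, α=285°
  dir = (cos 285°, sin 285°) = (0.2588, -0.9659); from cell (1,3)
  next x-line at t=2.7432, next y-line at t=0.5590; Δt_x=3.8637, Δt_y=1.0353
    y: enter (1,2) at t=0.5590
    y: enter (1,1) at t=1.5943 ← occupied
  → r_2 = 1.5943
beam 3: φ=0°, α=330°
  dir = (cos 330°, sin 330°) = (0.8660, -0.5000); from cell (1,3)
  next x-line at t=0.8198, next y-line at t=1.0800; Δt_x=1.1547, Δt_y=2.0000
    x: enter (2,3) at t=0.8198
    y: enter (2,2) at t=1.0800 ← occupied
  → r_3 = 1.0800
beam 4: φ=45°, α=15°
  dir = (cos 15°, sin 15°) = (0.9659, 0.2588); from cell (1,3)
  next x-line at t=0.7350, next y-line at t=1.7773; Δt_x=1.0353, Δt_y=3.8637
    x: enter (2,3) at t=0.7350
    x: enter (3,3) at t=1.7703
    y: enter (3,4) at t=1.7773
    x: enter (4,4) at t=2.8056
    x: enter (5,4) at t=3.8409 ← occupied
  → r_4 = 3.8409
beam 5: φ=90°, α=60°
  dir = (cos 60°, sin 60°) = (0.5000, 0.8660); from cell (1,3)
  next x-line at t=1.4200, next y-line at t=0.5312; Δt_x=2.0000, Δt_y=1.1547
    y: enter (1,4) at t=0.5312
    x: enter (2,4) at t=1.4200
    y: enter (2,5) at t=1.6859
    y: enter (2,6) at t=2.8406 ← occupied
  → r_5 = 2.8406

ranges = [0.5800, 1.5943, 1.0800, 3.8409, 2.8406]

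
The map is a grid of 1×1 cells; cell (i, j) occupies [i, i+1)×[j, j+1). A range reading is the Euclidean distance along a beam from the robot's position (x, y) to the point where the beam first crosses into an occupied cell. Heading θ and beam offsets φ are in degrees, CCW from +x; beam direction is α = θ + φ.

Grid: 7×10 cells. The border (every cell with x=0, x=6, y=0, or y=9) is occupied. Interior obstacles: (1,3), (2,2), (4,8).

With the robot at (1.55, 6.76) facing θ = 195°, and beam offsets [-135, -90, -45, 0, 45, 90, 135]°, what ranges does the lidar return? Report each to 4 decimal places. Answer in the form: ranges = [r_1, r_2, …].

beam 1: φ=-135°, α=60°
  cosα=0.5000 sinα=0.8660 | (1,6) | tMaxX 0.9000 tMaxY 0.2771 | tΔX 2.0000 tΔY 1.1547
    t=0.2771 [y] (1,7)
    t=0.9000 [x] (2,7)
    t=1.4318 [y] (2,8)
    t=2.5865 [y] (2,9) — stop
  → r_1 = 2.5865
beam 2: φ=-90°, α=105°
  cosα=-0.2588 sinα=0.9659 | (1,6) | tMaxX 2.1250 tMaxY 0.2485 | tΔX 3.8637 tΔY 1.0353
    t=0.2485 [y] (1,7)
    t=1.2837 [y] (1,8)
    t=2.1250 [x] (0,8) — stop
  → r_2 = 2.1250
beam 3: φ=-45°, α=150°
  cosα=-0.8660 sinα=0.5000 | (1,6) | tMaxX 0.6351 tMaxY 0.4800 | tΔX 1.1547 tΔY 2.0000
    t=0.4800 [y] (1,7)
    t=0.6351 [x] (0,7) — stop
  → r_3 = 0.6351
beam 4: φ=0°, α=195°
  cosα=-0.9659 sinα=-0.2588 | (1,6) | tMaxX 0.5694 tMaxY 2.9364 | tΔX 1.0353 tΔY 3.8637
    t=0.5694 [x] (0,6) — stop
  → r_4 = 0.5694
beam 5: φ=45°, α=240°
  cosα=-0.5000 sinα=-0.8660 | (1,6) | tMaxX 1.1000 tMaxY 0.8776 | tΔX 2.0000 tΔY 1.1547
    t=0.8776 [y] (1,5)
    t=1.1000 [x] (0,5) — stop
  → r_5 = 1.1000
beam 6: φ=90°, α=285°
  cosα=0.2588 sinα=-0.9659 | (1,6) | tMaxX 1.7387 tMaxY 0.7868 | tΔX 3.8637 tΔY 1.0353
    t=0.7868 [y] (1,5)
    t=1.7387 [x] (2,5)
    t=1.8221 [y] (2,4)
    t=2.8574 [y] (2,3)
    t=3.8926 [y] (2,2) — stop
  → r_6 = 3.8926
beam 7: φ=135°, α=330°
  cosα=0.8660 sinα=-0.5000 | (1,6) | tMaxX 0.5196 tMaxY 1.5200 | tΔX 1.1547 tΔY 2.0000
    t=0.5196 [x] (2,6)
    t=1.5200 [y] (2,5)
    t=1.6743 [x] (3,5)
    t=2.8290 [x] (4,5)
    t=3.5200 [y] (4,4)
    t=3.9837 [x] (5,4)
    t=5.1384 [x] (6,4) — stop
  → r_7 = 5.1384

ranges = [2.5865, 2.1250, 0.6351, 0.5694, 1.1000, 3.8926, 5.1384]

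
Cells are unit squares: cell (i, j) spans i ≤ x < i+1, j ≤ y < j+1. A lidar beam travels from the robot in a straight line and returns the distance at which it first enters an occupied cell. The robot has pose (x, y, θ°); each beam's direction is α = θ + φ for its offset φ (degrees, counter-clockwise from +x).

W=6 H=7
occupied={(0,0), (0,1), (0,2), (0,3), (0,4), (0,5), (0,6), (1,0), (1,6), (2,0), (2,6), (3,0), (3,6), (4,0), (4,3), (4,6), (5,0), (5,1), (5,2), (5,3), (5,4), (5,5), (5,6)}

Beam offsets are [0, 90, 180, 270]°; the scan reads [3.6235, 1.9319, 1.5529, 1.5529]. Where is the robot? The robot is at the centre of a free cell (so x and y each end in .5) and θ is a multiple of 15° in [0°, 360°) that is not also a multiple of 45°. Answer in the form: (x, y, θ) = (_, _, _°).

(x, y, θ) = (2.5, 4.5, 255°)

Candidates: 19 free-cell centres × 16 headings = 304 poses. Raycast each; keep the one whose scan matches to 4 dp.
  (4.5, 1.5, 330°): beam 1 = 0.5774 ≠ 3.6235 ✗
  (3.5, 1.5, 330°): beam 1 = 1.0000 ≠ 3.6235 ✗
  (2.5, 3.5, 60°): beam 1 = 2.8868 ≠ 3.6235 ✗
  (2.5, 5.5, 195°): beam 1 = 1.5529 ≠ 3.6235 ✗
  …
  (2.5, 4.5, 255°): r_1=3.6235, r_2=1.9319, r_3=1.5529, r_4=1.5529 — all match ✓
Unique over the lattice → pose = (2.5, 4.5, 255°).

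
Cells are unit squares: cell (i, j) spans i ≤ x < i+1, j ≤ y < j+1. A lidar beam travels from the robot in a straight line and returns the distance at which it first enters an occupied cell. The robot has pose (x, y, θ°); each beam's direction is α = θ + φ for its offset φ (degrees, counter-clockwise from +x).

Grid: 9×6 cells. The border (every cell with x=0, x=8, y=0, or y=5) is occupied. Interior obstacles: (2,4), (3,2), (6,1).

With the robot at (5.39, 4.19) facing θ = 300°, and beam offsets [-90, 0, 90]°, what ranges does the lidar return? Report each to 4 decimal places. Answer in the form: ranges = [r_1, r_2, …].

beam 1: φ=-90°, α=210°
  d=(-0.8660,-0.5000)  start (5,4)  tX=0.4503 tY=0.3800  stride 1/|dx|=1.1547 1/|dy|=2.0000
    cross y-line → (5,3), t=0.3800
    cross x-line → (4,3), t=0.4503
    cross x-line → (3,3), t=1.6050
    cross y-line → (3,2), t=2.3800 (wall)
  → r_1 = 2.3800
beam 2: φ=0°, α=300°
  d=(0.5000,-0.8660)  start (5,4)  tX=1.2200 tY=0.2194  stride 1/|dx|=2.0000 1/|dy|=1.1547
    cross y-line → (5,3), t=0.2194
    cross x-line → (6,3), t=1.2200
    cross y-line → (6,2), t=1.3741
    cross y-line → (6,1), t=2.5288 (wall)
  → r_2 = 2.5288
beam 3: φ=90°, α=30°
  d=(0.8660,0.5000)  start (5,4)  tX=0.7044 tY=1.6200  stride 1/|dx|=1.1547 1/|dy|=2.0000
    cross x-line → (6,4), t=0.7044
    cross y-line → (6,5), t=1.6200 (wall)
  → r_3 = 1.6200

ranges = [2.3800, 2.5288, 1.6200]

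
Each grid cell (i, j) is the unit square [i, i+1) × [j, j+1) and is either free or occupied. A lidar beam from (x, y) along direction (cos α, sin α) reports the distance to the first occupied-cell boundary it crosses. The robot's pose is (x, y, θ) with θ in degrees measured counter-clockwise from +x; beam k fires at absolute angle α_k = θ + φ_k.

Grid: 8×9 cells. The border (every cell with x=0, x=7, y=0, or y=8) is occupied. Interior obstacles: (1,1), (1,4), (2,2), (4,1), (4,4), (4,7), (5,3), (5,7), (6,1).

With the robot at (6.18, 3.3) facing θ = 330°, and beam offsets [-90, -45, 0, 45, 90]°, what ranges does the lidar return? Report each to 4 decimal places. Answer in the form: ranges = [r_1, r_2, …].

beam 1: φ=-90°, α=240°
  dir = (cos 240°, sin 240°) = (-0.5000, -0.8660); from cell (6,3)
  next x-line at t=0.3600, next y-line at t=0.3464; Δt_x=2.0000, Δt_y=1.1547
    y: enter (6,2) at t=0.3464
    x: enter (5,2) at t=0.3600
    y: enter (5,1) at t=1.5011
    x: enter (4,1) at t=2.3600 ← occupied
  → r_1 = 2.3600
beam 2: φ=-45°, α=285°
  dir = (cos 285°, sin 285°) = (0.2588, -0.9659); from cell (6,3)
  next x-line at t=3.1682, next y-line at t=0.3106; Δt_x=3.8637, Δt_y=1.0353
    y: enter (6,2) at t=0.3106
    y: enter (6,1) at t=1.3459 ← occupied
  → r_2 = 1.3459
beam 3: φ=0°, α=330°
  dir = (cos 330°, sin 330°) = (0.8660, -0.5000); from cell (6,3)
  next x-line at t=0.9469, next y-line at t=0.6000; Δt_x=1.1547, Δt_y=2.0000
    y: enter (6,2) at t=0.6000
    x: enter (7,2) at t=0.9469 ← occupied
  → r_3 = 0.9469
beam 4: φ=45°, α=15°
  dir = (cos 15°, sin 15°) = (0.9659, 0.2588); from cell (6,3)
  next x-line at t=0.8489, next y-line at t=2.7046; Δt_x=1.0353, Δt_y=3.8637
    x: enter (7,3) at t=0.8489 ← occupied
  → r_4 = 0.8489
beam 5: φ=90°, α=60°
  dir = (cos 60°, sin 60°) = (0.5000, 0.8660); from cell (6,3)
  next x-line at t=1.6400, next y-line at t=0.8083; Δt_x=2.0000, Δt_y=1.1547
    y: enter (6,4) at t=0.8083
    x: enter (7,4) at t=1.6400 ← occupied
  → r_5 = 1.6400

ranges = [2.3600, 1.3459, 0.9469, 0.8489, 1.6400]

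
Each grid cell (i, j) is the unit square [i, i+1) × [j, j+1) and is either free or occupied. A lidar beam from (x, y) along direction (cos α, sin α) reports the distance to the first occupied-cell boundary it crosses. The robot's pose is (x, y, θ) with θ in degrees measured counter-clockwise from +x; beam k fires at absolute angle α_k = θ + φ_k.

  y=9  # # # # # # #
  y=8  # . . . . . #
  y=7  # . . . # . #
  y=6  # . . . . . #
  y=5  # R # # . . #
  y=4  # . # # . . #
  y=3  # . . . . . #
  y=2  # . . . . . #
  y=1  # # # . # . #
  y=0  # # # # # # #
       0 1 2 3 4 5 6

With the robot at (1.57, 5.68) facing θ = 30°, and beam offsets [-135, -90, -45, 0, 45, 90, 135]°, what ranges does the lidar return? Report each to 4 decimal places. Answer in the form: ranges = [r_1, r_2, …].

ranges = [2.2023, 0.8600, 0.4452, 0.4965, 3.4371, 1.1400, 0.5901]

beam 1: φ=-135°, α=255°
  dir = (cos 255°, sin 255°) = (-0.2588, -0.9659); from cell (1,5)
  next x-line at t=2.2023, next y-line at t=0.7040; Δt_x=3.8637, Δt_y=1.0353
    y: enter (1,4) at t=0.7040
    y: enter (1,3) at t=1.7393
    x: enter (0,3) at t=2.2023 ← occupied
  → r_1 = 2.2023
beam 2: φ=-90°, α=300°
  dir = (cos 300°, sin 300°) = (0.5000, -0.8660); from cell (1,5)
  next x-line at t=0.8600, next y-line at t=0.7852; Δt_x=2.0000, Δt_y=1.1547
    y: enter (1,4) at t=0.7852
    x: enter (2,4) at t=0.8600 ← occupied
  → r_2 = 0.8600
beam 3: φ=-45°, α=345°
  dir = (cos 345°, sin 345°) = (0.9659, -0.2588); from cell (1,5)
  next x-line at t=0.4452, next y-line at t=2.6273; Δt_x=1.0353, Δt_y=3.8637
    x: enter (2,5) at t=0.4452 ← occupied
  → r_3 = 0.4452
beam 4: φ=0°, α=30°
  dir = (cos 30°, sin 30°) = (0.8660, 0.5000); from cell (1,5)
  next x-line at t=0.4965, next y-line at t=0.6400; Δt_x=1.1547, Δt_y=2.0000
    x: enter (2,5) at t=0.4965 ← occupied
  → r_4 = 0.4965
beam 5: φ=45°, α=75°
  dir = (cos 75°, sin 75°) = (0.2588, 0.9659); from cell (1,5)
  next x-line at t=1.6614, next y-line at t=0.3313; Δt_x=3.8637, Δt_y=1.0353
    y: enter (1,6) at t=0.3313
    y: enter (1,7) at t=1.3666
    x: enter (2,7) at t=1.6614
    y: enter (2,8) at t=2.4018
    y: enter (2,9) at t=3.4371 ← occupied
  → r_5 = 3.4371
beam 6: φ=90°, α=120°
  dir = (cos 120°, sin 120°) = (-0.5000, 0.8660); from cell (1,5)
  next x-line at t=1.1400, next y-line at t=0.3695; Δt_x=2.0000, Δt_y=1.1547
    y: enter (1,6) at t=0.3695
    x: enter (0,6) at t=1.1400 ← occupied
  → r_6 = 1.1400
beam 7: φ=135°, α=165°
  dir = (cos 165°, sin 165°) = (-0.9659, 0.2588); from cell (1,5)
  next x-line at t=0.5901, next y-line at t=1.2364; Δt_x=1.0353, Δt_y=3.8637
    x: enter (0,5) at t=0.5901 ← occupied
  → r_7 = 0.5901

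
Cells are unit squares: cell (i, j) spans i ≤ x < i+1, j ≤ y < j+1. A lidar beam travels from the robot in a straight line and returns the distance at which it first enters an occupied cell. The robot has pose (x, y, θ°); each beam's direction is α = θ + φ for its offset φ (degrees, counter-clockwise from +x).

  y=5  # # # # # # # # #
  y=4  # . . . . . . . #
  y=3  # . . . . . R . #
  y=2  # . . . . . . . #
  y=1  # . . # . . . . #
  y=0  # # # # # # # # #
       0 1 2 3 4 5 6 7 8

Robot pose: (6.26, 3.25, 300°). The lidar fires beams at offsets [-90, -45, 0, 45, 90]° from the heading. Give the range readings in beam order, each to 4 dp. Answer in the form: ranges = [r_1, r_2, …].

ranges = [2.6096, 2.3294, 2.5981, 1.8014, 2.0092]

beam 1: φ=-90°, α=210°
  dir = (cos 210°, sin 210°) = (-0.8660, -0.5000); from cell (6,3)
  next x-line at t=0.3002, next y-line at t=0.5000; Δt_x=1.1547, Δt_y=2.0000
    x: enter (5,3) at t=0.3002
    y: enter (5,2) at t=0.5000
    x: enter (4,2) at t=1.4549
    y: enter (4,1) at t=2.5000
    x: enter (3,1) at t=2.6096 ← occupied
  → r_1 = 2.6096
beam 2: φ=-45°, α=255°
  dir = (cos 255°, sin 255°) = (-0.2588, -0.9659); from cell (6,3)
  next x-line at t=1.0046, next y-line at t=0.2588; Δt_x=3.8637, Δt_y=1.0353
    y: enter (6,2) at t=0.2588
    x: enter (5,2) at t=1.0046
    y: enter (5,1) at t=1.2941
    y: enter (5,0) at t=2.3294 ← occupied
  → r_2 = 2.3294
beam 3: φ=0°, α=300°
  dir = (cos 300°, sin 300°) = (0.5000, -0.8660); from cell (6,3)
  next x-line at t=1.4800, next y-line at t=0.2887; Δt_x=2.0000, Δt_y=1.1547
    y: enter (6,2) at t=0.2887
    y: enter (6,1) at t=1.4434
    x: enter (7,1) at t=1.4800
    y: enter (7,0) at t=2.5981 ← occupied
  → r_3 = 2.5981
beam 4: φ=45°, α=345°
  dir = (cos 345°, sin 345°) = (0.9659, -0.2588); from cell (6,3)
  next x-line at t=0.7661, next y-line at t=0.9659; Δt_x=1.0353, Δt_y=3.8637
    x: enter (7,3) at t=0.7661
    y: enter (7,2) at t=0.9659
    x: enter (8,2) at t=1.8014 ← occupied
  → r_4 = 1.8014
beam 5: φ=90°, α=30°
  dir = (cos 30°, sin 30°) = (0.8660, 0.5000); from cell (6,3)
  next x-line at t=0.8545, next y-line at t=1.5000; Δt_x=1.1547, Δt_y=2.0000
    x: enter (7,3) at t=0.8545
    y: enter (7,4) at t=1.5000
    x: enter (8,4) at t=2.0092 ← occupied
  → r_5 = 2.0092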